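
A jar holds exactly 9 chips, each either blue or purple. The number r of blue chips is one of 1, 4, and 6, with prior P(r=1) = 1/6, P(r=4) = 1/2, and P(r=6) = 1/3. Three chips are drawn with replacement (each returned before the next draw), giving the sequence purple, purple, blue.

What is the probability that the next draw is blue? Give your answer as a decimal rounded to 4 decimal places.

0.4501

Compute the likelihood of the observed sequence for each case: P(data | r = 1) = (8/9)(8/9)(1/9) = 0.087791; P(data | r = 4) = (5/9)(5/9)(4/9) = 0.13717; P(data | r = 6) = (3/9)(3/9)(6/9) = 0.074074.
Weighting by the prior gives 1/6 · 0.087791 = 0.014632, 1/2 · 0.13717 = 0.068587, 1/3 · 0.074074 = 0.024691; with total 0.10791.
The posterior is then P(r = 1 | data) = 0.13559, P(r = 4 | data) = 0.63559, P(r = 6 | data) = 0.22881.
The predictive probability is P(blue next | data) = (1/9)(0.13559) + (4/9)(0.63559) + (2/3)(0.22881) = 0.45009.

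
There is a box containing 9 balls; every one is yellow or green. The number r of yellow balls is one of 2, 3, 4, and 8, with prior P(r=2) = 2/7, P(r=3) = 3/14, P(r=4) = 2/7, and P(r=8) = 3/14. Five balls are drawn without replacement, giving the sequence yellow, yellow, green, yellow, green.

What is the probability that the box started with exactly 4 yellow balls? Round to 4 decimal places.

0.7805

The likelihood of the observed sequence under each hypothesis: P(data | r = 2) = (2/9)(1/8)(7/7)(0/6) = 0; P(data | r = 3) = (3/9)(2/8)(6/7)(1/6)(5/5) = 0.011905; P(data | r = 4) = (4/9)(3/8)(5/7)(2/6)(4/5) = 0.031746; P(data | r = 8) = (8/9)(7/8)(1/7)(6/6)(0/5) = 0.
The prior-weighted likelihoods are 2/7 · 0 = 0, 3/14 · 0.011905 = 0.002551, 2/7 · 0.031746 = 0.0090703, 3/14 · 0 = 0; these sum to 0.011621.
By Bayes' rule, P(r = 4 | data) = (0.0090703) / (0.011621) = 0.78049.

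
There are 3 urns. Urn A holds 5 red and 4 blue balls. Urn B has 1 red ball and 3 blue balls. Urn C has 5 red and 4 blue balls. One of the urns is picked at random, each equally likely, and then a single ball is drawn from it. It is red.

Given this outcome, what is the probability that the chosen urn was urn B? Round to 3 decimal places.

The likelihood of this draw under each hypothesis: P(data | urn A) = (5/9) = 5/9; P(data | urn B) = (1/4) = 1/4; P(data | urn C) = (5/9) = 5/9.
The prior-weighted likelihoods are 1/3 · 5/9 = 5/27, 1/3 · 1/4 = 1/12, 1/3 · 5/9 = 5/27; summing to 49/108.
By Bayes' rule, P(urn B | data) = (1/12) / (49/108) = 9/49.

0.184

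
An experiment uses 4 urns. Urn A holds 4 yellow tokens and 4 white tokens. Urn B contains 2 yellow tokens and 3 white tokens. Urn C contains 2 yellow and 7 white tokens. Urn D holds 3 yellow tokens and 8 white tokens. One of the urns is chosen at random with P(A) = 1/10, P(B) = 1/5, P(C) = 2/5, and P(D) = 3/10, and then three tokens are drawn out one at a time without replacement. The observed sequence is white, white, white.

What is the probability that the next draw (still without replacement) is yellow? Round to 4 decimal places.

0.4041

For each hypothesis, P(data | H) works out to: P(data | urn A) = (4/8)(3/7)(2/6) = 0.071429; P(data | urn B) = (3/5)(2/4)(1/3) = 0.1; P(data | urn C) = (7/9)(6/8)(5/7) = 0.41667; P(data | urn D) = (8/11)(7/10)(6/9) = 0.33939.
The prior-weighted likelihoods are 1/10 · 0.071429 = 0.0071429, 1/5 · 0.1 = 0.02, 2/5 · 0.41667 = 0.16667, 3/10 · 0.33939 = 0.10182; summing to 0.29563.
The posterior is then P(urn A | data) = 0.024162, P(urn B | data) = 0.067653, P(urn C | data) = 0.56377, P(urn D | data) = 0.34441.
Averaging over the posterior, P(yellow next | data) = (4/5)(0.024162) + (1)(0.067653) + (1/3)(0.56377) + (3/8)(0.34441) = 0.40406.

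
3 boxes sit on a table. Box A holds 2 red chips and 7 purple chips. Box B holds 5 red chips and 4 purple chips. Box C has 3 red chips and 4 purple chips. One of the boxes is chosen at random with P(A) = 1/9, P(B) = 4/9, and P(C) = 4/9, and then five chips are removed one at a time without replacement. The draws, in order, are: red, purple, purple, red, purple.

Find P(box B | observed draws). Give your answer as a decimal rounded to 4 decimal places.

0.3313

Under each hypothesis, the probability of the observed sequence is: P(data | box A) = (2/9)(7/8)(6/7)(1/6)(5/5) = 1/36; P(data | box B) = (5/9)(4/8)(3/7)(4/6)(2/5) = 2/63; P(data | box C) = (3/7)(4/6)(3/5)(2/4)(2/3) = 2/35.
The prior-weighted likelihoods are 1/9 · 1/36 = 1/324, 4/9 · 2/63 = 8/567, 4/9 · 2/35 = 8/315; these sum to 23/540.
By Bayes' rule, P(box B | data) = (8/567) / (23/540) = 160/483.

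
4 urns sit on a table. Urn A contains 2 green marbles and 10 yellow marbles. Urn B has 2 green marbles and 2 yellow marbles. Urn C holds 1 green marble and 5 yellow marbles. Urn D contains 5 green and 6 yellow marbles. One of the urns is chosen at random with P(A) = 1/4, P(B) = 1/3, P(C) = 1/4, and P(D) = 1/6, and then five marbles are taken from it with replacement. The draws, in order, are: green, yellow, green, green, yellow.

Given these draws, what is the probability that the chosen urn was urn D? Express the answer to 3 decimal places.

0.279

Under each hypothesis, the probability of the observed sequence is: P(data | urn A) = (2/12)(10/12)(2/12)(2/12)(10/12) = 0.003215; P(data | urn B) = (2/4)(2/4)(2/4)(2/4)(2/4) = 0.03125; P(data | urn C) = (1/6)(5/6)(1/6)(1/6)(5/6) = 0.003215; P(data | urn D) = (5/11)(6/11)(5/11)(5/11)(6/11) = 0.027941.
Multiplying each by its prior: 1/4 · 0.003215 = 0.00080376, 1/3 · 0.03125 = 0.010417, 1/4 · 0.003215 = 0.00080376, 1/6 · 0.027941 = 0.0046569; with total 0.016681.
Therefore the posterior P(urn D | data) = (0.0046569) / (0.016681) = 0.27917.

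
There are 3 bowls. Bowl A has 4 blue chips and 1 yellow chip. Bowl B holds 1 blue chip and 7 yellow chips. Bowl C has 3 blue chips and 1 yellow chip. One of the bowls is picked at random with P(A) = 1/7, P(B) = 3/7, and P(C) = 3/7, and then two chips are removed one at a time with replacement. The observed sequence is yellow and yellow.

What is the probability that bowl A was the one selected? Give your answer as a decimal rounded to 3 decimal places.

0.016

For each hypothesis, P(data | H) works out to: P(data | bowl A) = (1/5)(1/5) = 0.04; P(data | bowl B) = (7/8)(7/8) = 0.76562; P(data | bowl C) = (1/4)(1/4) = 0.0625.
Weighting by the prior gives 1/7 · 0.04 = 0.0057143, 3/7 · 0.76562 = 0.32812, 3/7 · 0.0625 = 0.026786; summing to 0.36062.
By Bayes' rule, P(bowl A | data) = (0.0057143) / (0.36062) = 0.015846.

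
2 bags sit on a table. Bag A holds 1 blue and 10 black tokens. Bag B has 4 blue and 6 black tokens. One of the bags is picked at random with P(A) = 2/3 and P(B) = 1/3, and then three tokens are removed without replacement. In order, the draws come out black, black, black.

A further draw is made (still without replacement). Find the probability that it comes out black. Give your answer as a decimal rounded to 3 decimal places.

For each hypothesis, P(data | H) works out to: P(data | bag A) = (10/11)(9/10)(8/9) = 8/11; P(data | bag B) = (6/10)(5/9)(4/8) = 1/6.
Multiplying each by its prior: 2/3 · 8/11 = 16/33, 1/3 · 1/6 = 1/18; summing to 107/198.
Normalising, the posterior is P(bag A | data) = 96/107, P(bag B | data) = 11/107.
Averaging over the posterior, P(black next | data) = (7/8)(96/107) + (3/7)(11/107) = 621/749.

0.829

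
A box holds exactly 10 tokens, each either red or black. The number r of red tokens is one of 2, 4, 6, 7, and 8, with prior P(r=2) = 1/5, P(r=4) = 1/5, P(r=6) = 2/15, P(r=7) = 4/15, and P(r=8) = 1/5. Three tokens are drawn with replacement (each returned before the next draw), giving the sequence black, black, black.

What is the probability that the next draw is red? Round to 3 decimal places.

0.302

Compute the likelihood of the observed sequence for each case: P(data | r = 2) = (8/10)(8/10)(8/10) = 0.512; P(data | r = 4) = (6/10)(6/10)(6/10) = 0.216; P(data | r = 6) = (4/10)(4/10)(4/10) = 0.064; P(data | r = 7) = (3/10)(3/10)(3/10) = 0.027; P(data | r = 8) = (2/10)(2/10)(2/10) = 0.008.
The prior-weighted likelihoods are 1/5 · 0.512 = 0.1024, 1/5 · 0.216 = 0.0432, 2/15 · 0.064 = 0.0085333, 4/15 · 0.027 = 0.0072, 1/5 · 0.008 = 0.0016; these sum to 0.16293.
Normalising, the posterior is P(r = 2 | data) = 0.62848, P(r = 4 | data) = 0.26514, P(r = 6 | data) = 0.052373, P(r = 7 | data) = 0.04419, P(r = 8 | data) = 0.00982.
So P(red next | data) = Σ P(red next | H) P(H | data) = (1/5)(0.62848) + (2/5)(0.26514) + (3/5)(0.052373) + (7/10)(0.04419) + (4/5)(0.00982) = 0.30196.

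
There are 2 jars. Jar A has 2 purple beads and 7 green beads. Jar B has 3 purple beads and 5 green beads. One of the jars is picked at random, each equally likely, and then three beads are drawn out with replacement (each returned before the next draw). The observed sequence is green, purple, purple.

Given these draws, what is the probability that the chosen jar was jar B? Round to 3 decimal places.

Compute the likelihood of the observed sequence for each case: P(data | jar A) = (7/9)(2/9)(2/9) = 0.038409; P(data | jar B) = (5/8)(3/8)(3/8) = 0.087891.
The prior-weighted likelihoods are 1/2 · 0.038409 = 0.019204, 1/2 · 0.087891 = 0.043945; summing to 0.06315.
So P(jar B | data) = (0.043945) / (0.06315) = 0.69589.

0.696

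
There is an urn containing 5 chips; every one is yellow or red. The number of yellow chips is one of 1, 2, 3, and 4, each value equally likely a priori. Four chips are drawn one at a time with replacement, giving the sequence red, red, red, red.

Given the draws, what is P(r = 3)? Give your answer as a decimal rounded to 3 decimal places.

0.045

The likelihood of the observed sequence under each hypothesis: P(data | r = 1) = (4/5)(4/5)(4/5)(4/5) = 0.4096; P(data | r = 2) = (3/5)(3/5)(3/5)(3/5) = 0.1296; P(data | r = 3) = (2/5)(2/5)(2/5)(2/5) = 0.0256; P(data | r = 4) = (1/5)(1/5)(1/5)(1/5) = 0.0016.
The prior-weighted likelihoods are 1/4 · 0.4096 = 0.1024, 1/4 · 0.1296 = 0.0324, 1/4 · 0.0256 = 0.0064, 1/4 · 0.0016 = 0.0004; with total 0.1416.
By Bayes' rule, P(r = 3 | data) = (0.0064) / (0.1416) = 0.045198.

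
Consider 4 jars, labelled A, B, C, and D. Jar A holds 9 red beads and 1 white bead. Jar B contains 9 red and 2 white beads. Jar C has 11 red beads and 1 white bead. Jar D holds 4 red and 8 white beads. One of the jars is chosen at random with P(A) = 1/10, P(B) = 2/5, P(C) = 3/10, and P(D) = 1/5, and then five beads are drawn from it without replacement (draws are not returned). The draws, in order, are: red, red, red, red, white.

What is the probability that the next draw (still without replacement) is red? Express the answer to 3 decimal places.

Compute the likelihood of the observed sequence for each case: P(data | jar A) = (9/10)(8/9)(7/8)(6/7)(1/6) = 0.1; P(data | jar B) = (9/11)(8/10)(7/9)(6/8)(2/7) = 0.10909; P(data | jar C) = (11/12)(10/11)(9/10)(8/9)(1/8) = 0.083333; P(data | jar D) = (4/12)(3/11)(2/10)(1/9)(8/8) = 0.0020202.
Multiplying each by its prior: 1/10 · 0.1 = 0.01, 2/5 · 0.10909 = 0.043636, 3/10 · 0.083333 = 0.025, 1/5 · 0.0020202 = 0.00040404; summing to 0.07904.
Normalising, the posterior is P(jar A | data) = 0.12652, P(jar B | data) = 0.55208, P(jar C | data) = 0.31629, P(jar D | data) = 0.0051118.
So P(red next | data) = Σ P(red next | H) P(H | data) = (1)(0.12652) + (5/6)(0.55208) + (1)(0.31629) + (0)(0.0051118) = 0.90288.

0.903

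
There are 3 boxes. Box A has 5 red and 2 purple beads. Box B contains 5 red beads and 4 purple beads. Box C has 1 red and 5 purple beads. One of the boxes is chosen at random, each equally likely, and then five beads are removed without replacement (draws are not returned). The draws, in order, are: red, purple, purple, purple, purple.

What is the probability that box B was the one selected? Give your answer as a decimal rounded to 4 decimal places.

0.0455

The likelihood of the observed sequence under each hypothesis: P(data | box A) = (5/7)(2/6)(1/5)(0/4) = 0; P(data | box B) = (5/9)(4/8)(3/7)(2/6)(1/5) = 1/126; P(data | box C) = (1/6)(5/5)(4/4)(3/3)(2/2) = 1/6.
Weighting by the prior gives 1/3 · 0 = 0, 1/3 · 1/126 = 1/378, 1/3 · 1/6 = 1/18; with total 11/189.
So P(box B | data) = (1/378) / (11/189) = 1/22.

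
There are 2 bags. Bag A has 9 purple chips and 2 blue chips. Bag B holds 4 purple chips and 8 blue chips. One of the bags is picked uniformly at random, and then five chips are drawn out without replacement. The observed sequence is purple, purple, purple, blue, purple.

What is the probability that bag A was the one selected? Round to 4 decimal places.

Under each hypothesis, the probability of the observed sequence is: P(data | bag A) = (9/11)(8/10)(7/9)(2/8)(6/7) = 6/55; P(data | bag B) = (4/12)(3/11)(2/10)(8/9)(1/8) = 1/495.
The prior-weighted likelihoods are 1/2 · 6/55 = 3/55, 1/2 · 1/495 = 1/990; with total 1/18.
So P(bag A | data) = (3/55) / (1/18) = 54/55.

0.9818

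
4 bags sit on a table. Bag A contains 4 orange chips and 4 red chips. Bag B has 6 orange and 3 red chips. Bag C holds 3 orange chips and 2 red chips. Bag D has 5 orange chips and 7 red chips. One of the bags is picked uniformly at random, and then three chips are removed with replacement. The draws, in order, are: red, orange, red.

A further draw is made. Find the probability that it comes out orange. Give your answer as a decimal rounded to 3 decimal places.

0.523

Under each hypothesis, the probability of the observed sequence is: P(data | bag A) = (4/8)(4/8)(4/8) = 0.125; P(data | bag B) = (3/9)(6/9)(3/9) = 0.074074; P(data | bag C) = (2/5)(3/5)(2/5) = 0.096; P(data | bag D) = (7/12)(5/12)(7/12) = 0.14178.
Weighting by the prior gives 1/4 · 0.125 = 0.03125, 1/4 · 0.074074 = 0.018519, 1/4 · 0.096 = 0.024, 1/4 · 0.14178 = 0.035446; summing to 0.10921.
Dividing through by the total gives posterior P(bag A | data) = 0.28614, P(bag B | data) = 0.16956, P(bag C | data) = 0.21975, P(bag D | data) = 0.32455.
Averaging over the posterior, P(orange next | data) = (1/2)(0.28614) + (2/3)(0.16956) + (3/5)(0.21975) + (5/12)(0.32455) = 0.52319.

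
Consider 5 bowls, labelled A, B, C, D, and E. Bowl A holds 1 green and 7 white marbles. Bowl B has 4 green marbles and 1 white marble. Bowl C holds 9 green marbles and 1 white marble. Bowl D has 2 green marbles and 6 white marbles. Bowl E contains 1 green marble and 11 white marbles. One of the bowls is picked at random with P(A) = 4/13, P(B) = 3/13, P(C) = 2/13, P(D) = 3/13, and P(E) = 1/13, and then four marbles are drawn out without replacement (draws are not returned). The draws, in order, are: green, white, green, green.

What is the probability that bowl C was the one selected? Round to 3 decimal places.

For each hypothesis, P(data | H) works out to: P(data | bowl A) = (1/8)(7/7)(0/6) = 0; P(data | bowl B) = (4/5)(1/4)(3/3)(2/2) = 1/5; P(data | bowl C) = (9/10)(1/9)(8/8)(7/7) = 1/10; P(data | bowl D) = (2/8)(6/7)(1/6)(0/5) = 0; P(data | bowl E) = (1/12)(11/11)(0/10) = 0.
The prior-weighted likelihoods are 4/13 · 0 = 0, 3/13 · 1/5 = 3/65, 2/13 · 1/10 = 1/65, 3/13 · 0 = 0, 1/13 · 0 = 0; these sum to 4/65.
Therefore the posterior P(bowl C | data) = (1/65) / (4/65) = 1/4.

0.250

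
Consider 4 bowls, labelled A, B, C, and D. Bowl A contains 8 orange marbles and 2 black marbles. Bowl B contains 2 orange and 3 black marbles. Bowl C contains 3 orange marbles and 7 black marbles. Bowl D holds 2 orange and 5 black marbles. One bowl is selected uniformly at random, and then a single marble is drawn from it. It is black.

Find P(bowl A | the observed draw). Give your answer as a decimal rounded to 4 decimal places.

0.0903

Under each hypothesis, the probability of this draw is: P(data | bowl A) = (2/10) = 1/5; P(data | bowl B) = (3/5) = 3/5; P(data | bowl C) = (7/10) = 7/10; P(data | bowl D) = (5/7) = 5/7.
Weighting by the prior gives 1/4 · 1/5 = 1/20, 1/4 · 3/5 = 3/20, 1/4 · 7/10 = 7/40, 1/4 · 5/7 = 5/28; summing to 31/56.
Therefore the posterior P(bowl A | data) = (1/20) / (31/56) = 14/155.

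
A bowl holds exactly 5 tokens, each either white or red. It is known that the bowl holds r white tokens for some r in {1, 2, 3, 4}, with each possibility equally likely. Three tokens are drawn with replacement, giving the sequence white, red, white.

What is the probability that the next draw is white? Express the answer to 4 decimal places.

Under each hypothesis, the probability of the observed sequence is: P(data | r = 1) = (1/5)(4/5)(1/5) = 4/125; P(data | r = 2) = (2/5)(3/5)(2/5) = 12/125; P(data | r = 3) = (3/5)(2/5)(3/5) = 18/125; P(data | r = 4) = (4/5)(1/5)(4/5) = 16/125.
Multiplying each by its prior: 1/4 · 4/125 = 1/125, 1/4 · 12/125 = 3/125, 1/4 · 18/125 = 9/250, 1/4 · 16/125 = 4/125; these sum to 1/10.
Dividing through by the total gives posterior P(r = 1 | data) = 2/25, P(r = 2 | data) = 6/25, P(r = 3 | data) = 9/25, P(r = 4 | data) = 8/25.
So P(white next | data) = Σ P(white next | H) P(H | data) = (1/5)(2/25) + (2/5)(6/25) + (3/5)(9/25) + (4/5)(8/25) = 73/125.

0.5840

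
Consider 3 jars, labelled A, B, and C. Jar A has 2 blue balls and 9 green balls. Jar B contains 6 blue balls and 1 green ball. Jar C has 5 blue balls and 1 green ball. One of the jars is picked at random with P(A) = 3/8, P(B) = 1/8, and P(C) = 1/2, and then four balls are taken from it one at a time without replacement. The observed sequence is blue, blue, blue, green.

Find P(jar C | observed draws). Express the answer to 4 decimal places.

0.8235

Under each hypothesis, the probability of the observed sequence is: P(data | jar A) = (2/11)(1/10)(0/9) = 0; P(data | jar B) = (6/7)(5/6)(4/5)(1/4) = 1/7; P(data | jar C) = (5/6)(4/5)(3/4)(1/3) = 1/6.
The prior-weighted likelihoods are 3/8 · 0 = 0, 1/8 · 1/7 = 1/56, 1/2 · 1/6 = 1/12; with total 17/168.
Therefore the posterior P(jar C | data) = (1/12) / (17/168) = 14/17.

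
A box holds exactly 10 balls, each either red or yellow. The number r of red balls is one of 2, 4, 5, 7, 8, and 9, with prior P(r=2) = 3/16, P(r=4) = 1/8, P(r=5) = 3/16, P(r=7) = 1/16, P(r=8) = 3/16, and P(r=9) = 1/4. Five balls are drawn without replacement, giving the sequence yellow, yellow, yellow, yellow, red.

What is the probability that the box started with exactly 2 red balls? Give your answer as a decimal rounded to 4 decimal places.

The likelihood of the observed sequence under each hypothesis: P(data | r = 2) = (8/10)(7/9)(6/8)(5/7)(2/6) = 0.11111; P(data | r = 4) = (6/10)(5/9)(4/8)(3/7)(4/6) = 0.047619; P(data | r = 5) = (5/10)(4/9)(3/8)(2/7)(5/6) = 0.019841; P(data | r = 7) = (3/10)(2/9)(1/8)(0/7) = 0; P(data | r = 8) = (2/10)(1/9)(0/8) = 0; P(data | r = 9) = (1/10)(0/9) = 0.
Weighting by the prior gives 3/16 · 0.11111 = 0.020833, 1/8 · 0.047619 = 0.0059524, 3/16 · 0.019841 = 0.0037202, 1/16 · 0 = 0, 3/16 · 0 = 0, 1/4 · 0 = 0; summing to 0.030506.
By Bayes' rule, P(r = 2 | data) = (0.020833) / (0.030506) = 0.68293.

0.6829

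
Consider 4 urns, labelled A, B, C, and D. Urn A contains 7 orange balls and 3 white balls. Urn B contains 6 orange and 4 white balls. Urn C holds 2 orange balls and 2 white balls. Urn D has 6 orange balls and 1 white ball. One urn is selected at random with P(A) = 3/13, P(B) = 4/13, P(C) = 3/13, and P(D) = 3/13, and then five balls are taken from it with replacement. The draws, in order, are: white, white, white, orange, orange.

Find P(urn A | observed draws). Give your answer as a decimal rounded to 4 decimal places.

0.1711

Compute the likelihood of the observed sequence for each case: P(data | urn A) = (3/10)(3/10)(3/10)(7/10)(7/10) = 0.01323; P(data | urn B) = (4/10)(4/10)(4/10)(6/10)(6/10) = 0.02304; P(data | urn C) = (2/4)(2/4)(2/4)(2/4)(2/4) = 0.03125; P(data | urn D) = (1/7)(1/7)(1/7)(6/7)(6/7) = 0.002142.
The prior-weighted likelihoods are 3/13 · 0.01323 = 0.0030531, 4/13 · 0.02304 = 0.0070892, 3/13 · 0.03125 = 0.0072115, 3/13 · 0.002142 = 0.0004943; summing to 0.017848.
So P(urn A | data) = (0.0030531) / (0.017848) = 0.17106.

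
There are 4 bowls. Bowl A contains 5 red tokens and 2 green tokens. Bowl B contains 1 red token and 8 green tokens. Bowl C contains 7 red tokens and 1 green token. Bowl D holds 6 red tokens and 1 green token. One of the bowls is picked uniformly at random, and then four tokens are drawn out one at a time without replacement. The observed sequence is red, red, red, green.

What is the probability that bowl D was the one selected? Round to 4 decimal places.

Compute the likelihood of the observed sequence for each case: P(data | bowl A) = (5/7)(4/6)(3/5)(2/4) = 1/7; P(data | bowl B) = (1/9)(0/8) = 0; P(data | bowl C) = (7/8)(6/7)(5/6)(1/5) = 1/8; P(data | bowl D) = (6/7)(5/6)(4/5)(1/4) = 1/7.
Multiplying each by its prior: 1/4 · 1/7 = 1/28, 1/4 · 0 = 0, 1/4 · 1/8 = 1/32, 1/4 · 1/7 = 1/28; with total 23/224.
Hence P(bowl D | data) = (1/28) / (23/224) = 8/23.

0.3478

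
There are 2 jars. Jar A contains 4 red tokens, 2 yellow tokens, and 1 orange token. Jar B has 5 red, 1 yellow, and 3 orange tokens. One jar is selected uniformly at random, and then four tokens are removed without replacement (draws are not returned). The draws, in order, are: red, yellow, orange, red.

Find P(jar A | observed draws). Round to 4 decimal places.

0.5902

The likelihood of the observed sequence under each hypothesis: P(data | jar A) = (4/7)(2/6)(1/5)(3/4) = 0.028571; P(data | jar B) = (5/9)(1/8)(3/7)(4/6) = 0.019841.
The prior-weighted likelihoods are 1/2 · 0.028571 = 0.014286, 1/2 · 0.019841 = 0.0099206; with total 0.024206.
Therefore the posterior P(jar A | data) = (0.014286) / (0.024206) = 0.59016.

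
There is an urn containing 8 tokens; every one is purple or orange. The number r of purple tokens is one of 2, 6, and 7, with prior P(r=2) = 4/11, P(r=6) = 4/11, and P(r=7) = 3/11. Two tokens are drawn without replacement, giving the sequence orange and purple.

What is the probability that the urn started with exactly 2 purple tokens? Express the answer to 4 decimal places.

Compute the likelihood of the observed sequence for each case: P(data | r = 2) = (6/8)(2/7) = 3/14; P(data | r = 6) = (2/8)(6/7) = 3/14; P(data | r = 7) = (1/8)(7/7) = 1/8.
The prior-weighted likelihoods are 4/11 · 3/14 = 6/77, 4/11 · 3/14 = 6/77, 3/11 · 1/8 = 3/88; these sum to 117/616.
So P(r = 2 | data) = (6/77) / (117/616) = 16/39.

0.4103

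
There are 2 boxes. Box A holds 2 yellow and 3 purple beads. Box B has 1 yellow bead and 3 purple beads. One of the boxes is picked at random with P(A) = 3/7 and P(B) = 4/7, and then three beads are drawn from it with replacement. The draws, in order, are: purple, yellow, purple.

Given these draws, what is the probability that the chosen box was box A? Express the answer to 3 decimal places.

0.434

Under each hypothesis, the probability of the observed sequence is: P(data | box A) = (3/5)(2/5)(3/5) = 0.144; P(data | box B) = (3/4)(1/4)(3/4) = 0.14062.
Multiplying each by its prior: 3/7 · 0.144 = 0.061714, 4/7 · 0.14062 = 0.080357; summing to 0.14207.
So P(box A | data) = (0.061714) / (0.14207) = 0.43439.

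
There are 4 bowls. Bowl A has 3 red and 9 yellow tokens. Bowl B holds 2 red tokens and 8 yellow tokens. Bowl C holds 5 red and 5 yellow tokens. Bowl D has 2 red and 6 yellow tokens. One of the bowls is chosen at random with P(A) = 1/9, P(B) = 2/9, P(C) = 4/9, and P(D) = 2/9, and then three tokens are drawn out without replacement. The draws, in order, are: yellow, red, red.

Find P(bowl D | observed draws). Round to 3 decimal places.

Compute the likelihood of the observed sequence for each case: P(data | bowl A) = (9/12)(3/11)(2/10) = 0.040909; P(data | bowl B) = (8/10)(2/9)(1/8) = 0.022222; P(data | bowl C) = (5/10)(5/9)(4/8) = 0.13889; P(data | bowl D) = (6/8)(2/7)(1/6) = 0.035714.
Multiplying each by its prior: 1/9 · 0.040909 = 0.0045455, 2/9 · 0.022222 = 0.0049383, 4/9 · 0.13889 = 0.061728, 2/9 · 0.035714 = 0.0079365; summing to 0.079149.
Therefore the posterior P(bowl D | data) = (0.0079365) / (0.079149) = 0.10027.

0.100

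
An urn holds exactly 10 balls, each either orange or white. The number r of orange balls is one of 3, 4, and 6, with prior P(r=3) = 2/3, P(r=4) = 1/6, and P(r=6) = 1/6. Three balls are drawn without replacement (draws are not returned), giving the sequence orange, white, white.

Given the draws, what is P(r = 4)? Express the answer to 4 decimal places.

Compute the likelihood of the observed sequence for each case: P(data | r = 3) = (3/10)(7/9)(6/8) = 7/40; P(data | r = 4) = (4/10)(6/9)(5/8) = 1/6; P(data | r = 6) = (6/10)(4/9)(3/8) = 1/10.
The prior-weighted likelihoods are 2/3 · 7/40 = 7/60, 1/6 · 1/6 = 1/36, 1/6 · 1/10 = 1/60; with total 29/180.
Therefore the posterior P(r = 4 | data) = (1/36) / (29/180) = 5/29.

0.1724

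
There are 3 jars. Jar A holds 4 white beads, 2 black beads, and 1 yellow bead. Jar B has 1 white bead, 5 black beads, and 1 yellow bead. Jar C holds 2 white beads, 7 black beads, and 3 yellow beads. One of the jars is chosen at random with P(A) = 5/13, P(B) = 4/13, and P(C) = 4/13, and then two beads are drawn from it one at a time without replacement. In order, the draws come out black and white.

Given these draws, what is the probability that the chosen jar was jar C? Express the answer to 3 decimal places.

0.229

Under each hypothesis, the probability of the observed sequence is: P(data | jar A) = (2/7)(4/6) = 0.19048; P(data | jar B) = (5/7)(1/6) = 0.11905; P(data | jar C) = (7/12)(2/11) = 0.10606.
The prior-weighted likelihoods are 5/13 · 0.19048 = 0.07326, 4/13 · 0.11905 = 0.03663, 4/13 · 0.10606 = 0.032634; with total 0.14252.
Hence P(jar C | data) = (0.032634) / (0.14252) = 0.22897.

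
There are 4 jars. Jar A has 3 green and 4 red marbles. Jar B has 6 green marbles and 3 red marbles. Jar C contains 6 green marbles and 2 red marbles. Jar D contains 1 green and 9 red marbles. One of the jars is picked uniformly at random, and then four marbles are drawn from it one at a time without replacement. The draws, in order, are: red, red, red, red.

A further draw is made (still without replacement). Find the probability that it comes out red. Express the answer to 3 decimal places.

0.795

The likelihood of the observed sequence under each hypothesis: P(data | jar A) = (4/7)(3/6)(2/5)(1/4) = 1/35; P(data | jar B) = (3/9)(2/8)(1/7)(0/6) = 0; P(data | jar C) = (2/8)(1/7)(0/6) = 0; P(data | jar D) = (9/10)(8/9)(7/8)(6/7) = 3/5.
Weighting by the prior gives 1/4 · 1/35 = 1/140, 1/4 · 0 = 0, 1/4 · 0 = 0, 1/4 · 3/5 = 3/20; summing to 11/70.
The posterior is then P(jar A | data) = 1/22, P(jar B | data) = 0, P(jar C | data) = 0, P(jar D | data) = 21/22.
Averaging over the posterior, P(red next | data) = (0)(1/22) + (5/6)(21/22) = 35/44.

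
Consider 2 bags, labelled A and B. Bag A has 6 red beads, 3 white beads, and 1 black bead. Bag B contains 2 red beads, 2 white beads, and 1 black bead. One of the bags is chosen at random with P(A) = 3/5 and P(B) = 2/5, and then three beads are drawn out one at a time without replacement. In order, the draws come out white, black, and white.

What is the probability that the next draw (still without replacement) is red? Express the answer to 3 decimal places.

0.961

Compute the likelihood of the observed sequence for each case: P(data | bag A) = (3/10)(1/9)(2/8) = 1/120; P(data | bag B) = (2/5)(1/4)(1/3) = 1/30.
Weighting by the prior gives 3/5 · 1/120 = 1/200, 2/5 · 1/30 = 1/75; these sum to 11/600.
Dividing through by the total gives posterior P(bag A | data) = 3/11, P(bag B | data) = 8/11.
Averaging over the posterior, P(red next | data) = (6/7)(3/11) + (1)(8/11) = 74/77.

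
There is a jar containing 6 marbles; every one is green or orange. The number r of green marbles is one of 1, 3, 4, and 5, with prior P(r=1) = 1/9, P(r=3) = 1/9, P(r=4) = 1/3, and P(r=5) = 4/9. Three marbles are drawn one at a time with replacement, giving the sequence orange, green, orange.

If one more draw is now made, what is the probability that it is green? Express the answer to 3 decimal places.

Under each hypothesis, the probability of the observed sequence is: P(data | r = 1) = (5/6)(1/6)(5/6) = 0.11574; P(data | r = 3) = (3/6)(3/6)(3/6) = 0.125; P(data | r = 4) = (2/6)(4/6)(2/6) = 0.074074; P(data | r = 5) = (1/6)(5/6)(1/6) = 0.023148.
Weighting by the prior gives 1/9 · 0.11574 = 0.01286, 1/9 · 0.125 = 0.013889, 1/3 · 0.074074 = 0.024691, 4/9 · 0.023148 = 0.010288; summing to 0.061728.
Normalising, the posterior is P(r = 1 | data) = 0.20833, P(r = 3 | data) = 0.225, P(r = 4 | data) = 0.4, P(r = 5 | data) = 0.16667.
The predictive probability is P(green next | data) = (1/6)(0.20833) + (1/2)(0.225) + (2/3)(0.4) + (5/6)(0.16667) = 0.55278.

0.553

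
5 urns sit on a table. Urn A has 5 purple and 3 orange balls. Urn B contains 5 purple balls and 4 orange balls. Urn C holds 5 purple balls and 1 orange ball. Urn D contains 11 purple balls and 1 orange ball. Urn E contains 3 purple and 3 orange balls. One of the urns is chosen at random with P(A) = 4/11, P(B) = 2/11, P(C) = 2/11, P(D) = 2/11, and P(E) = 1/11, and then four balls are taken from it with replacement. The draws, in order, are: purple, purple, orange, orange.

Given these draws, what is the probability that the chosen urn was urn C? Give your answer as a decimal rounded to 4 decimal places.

Compute the likelihood of the observed sequence for each case: P(data | urn A) = (5/8)(5/8)(3/8)(3/8) = 0.054932; P(data | urn B) = (5/9)(5/9)(4/9)(4/9) = 0.060966; P(data | urn C) = (5/6)(5/6)(1/6)(1/6) = 0.01929; P(data | urn D) = (11/12)(11/12)(1/12)(1/12) = 0.0058353; P(data | urn E) = (3/6)(3/6)(3/6)(3/6) = 0.0625.
Multiplying each by its prior: 4/11 · 0.054932 = 0.019975, 2/11 · 0.060966 = 0.011085, 2/11 · 0.01929 = 0.0035073, 2/11 · 0.0058353 = 0.001061, 1/11 · 0.0625 = 0.0056818; with total 0.04131.
Hence P(urn C | data) = (0.0035073) / (0.04131) = 0.084902.

0.0849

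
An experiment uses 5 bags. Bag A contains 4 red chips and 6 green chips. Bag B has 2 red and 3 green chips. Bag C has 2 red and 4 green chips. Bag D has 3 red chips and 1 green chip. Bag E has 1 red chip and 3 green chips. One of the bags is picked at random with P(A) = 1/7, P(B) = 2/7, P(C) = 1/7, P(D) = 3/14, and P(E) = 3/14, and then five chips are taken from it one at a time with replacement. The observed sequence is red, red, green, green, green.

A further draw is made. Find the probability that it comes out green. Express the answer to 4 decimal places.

0.6186

For each hypothesis, P(data | H) works out to: P(data | bag A) = (4/10)(4/10)(6/10)(6/10)(6/10) = 0.03456; P(data | bag B) = (2/5)(2/5)(3/5)(3/5)(3/5) = 0.03456; P(data | bag C) = (2/6)(2/6)(4/6)(4/6)(4/6) = 0.032922; P(data | bag D) = (3/4)(3/4)(1/4)(1/4)(1/4) = 0.0087891; P(data | bag E) = (1/4)(1/4)(3/4)(3/4)(3/4) = 0.026367.
The prior-weighted likelihoods are 1/7 · 0.03456 = 0.0049371, 2/7 · 0.03456 = 0.0098743, 1/7 · 0.032922 = 0.0047031, 3/14 · 0.0087891 = 0.0018834, 3/14 · 0.026367 = 0.0056501; these sum to 0.027048.
The posterior is then P(bag A | data) = 0.18253, P(bag B | data) = 0.36506, P(bag C | data) = 0.17388, P(bag D | data) = 0.069631, P(bag E | data) = 0.20889.
Averaging over the posterior, P(green next | data) = (3/5)(0.18253) + (3/5)(0.36506) + (2/3)(0.17388) + (1/4)(0.069631) + (3/4)(0.20889) = 0.61856.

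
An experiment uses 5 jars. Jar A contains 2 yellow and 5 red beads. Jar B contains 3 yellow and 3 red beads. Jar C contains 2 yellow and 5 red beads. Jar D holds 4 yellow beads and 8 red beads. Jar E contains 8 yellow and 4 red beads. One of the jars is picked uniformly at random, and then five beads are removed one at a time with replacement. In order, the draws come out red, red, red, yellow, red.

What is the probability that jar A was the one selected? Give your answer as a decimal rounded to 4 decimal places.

0.2927

Compute the likelihood of the observed sequence for each case: P(data | jar A) = (5/7)(5/7)(5/7)(2/7)(5/7) = 0.074374; P(data | jar B) = (3/6)(3/6)(3/6)(3/6)(3/6) = 0.03125; P(data | jar C) = (5/7)(5/7)(5/7)(2/7)(5/7) = 0.074374; P(data | jar D) = (8/12)(8/12)(8/12)(4/12)(8/12) = 0.065844; P(data | jar E) = (4/12)(4/12)(4/12)(8/12)(4/12) = 0.0082305.
The prior-weighted likelihoods are 1/5 · 0.074374 = 0.014875, 1/5 · 0.03125 = 0.00625, 1/5 · 0.074374 = 0.014875, 1/5 · 0.065844 = 0.013169, 1/5 · 0.0082305 = 0.0016461; with total 0.050814.
Therefore the posterior P(jar A | data) = (0.014875) / (0.050814) = 0.29273.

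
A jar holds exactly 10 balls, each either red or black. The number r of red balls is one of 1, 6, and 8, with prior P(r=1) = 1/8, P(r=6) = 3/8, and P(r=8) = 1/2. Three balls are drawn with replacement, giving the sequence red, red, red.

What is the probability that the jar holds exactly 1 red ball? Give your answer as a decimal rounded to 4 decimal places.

0.0004

For each hypothesis, P(data | H) works out to: P(data | r = 1) = (1/10)(1/10)(1/10) = 0.001; P(data | r = 6) = (6/10)(6/10)(6/10) = 0.216; P(data | r = 8) = (8/10)(8/10)(8/10) = 0.512.
Weighting by the prior gives 1/8 · 0.001 = 0.000125, 3/8 · 0.216 = 0.081, 1/2 · 0.512 = 0.256; summing to 0.33713.
By Bayes' rule, P(r = 1 | data) = (0.000125) / (0.33713) = 0.00037078.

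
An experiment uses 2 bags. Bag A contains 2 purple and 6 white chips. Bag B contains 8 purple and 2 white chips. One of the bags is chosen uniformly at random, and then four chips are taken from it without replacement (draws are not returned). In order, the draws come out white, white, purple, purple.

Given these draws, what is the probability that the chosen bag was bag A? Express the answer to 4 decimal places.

0.6164

The likelihood of the observed sequence under each hypothesis: P(data | bag A) = (6/8)(5/7)(2/6)(1/5) = 0.035714; P(data | bag B) = (2/10)(1/9)(8/8)(7/7) = 0.022222.
Multiplying each by its prior: 1/2 · 0.035714 = 0.017857, 1/2 · 0.022222 = 0.011111; summing to 0.028968.
Therefore the posterior P(bag A | data) = (0.017857) / (0.028968) = 0.61644.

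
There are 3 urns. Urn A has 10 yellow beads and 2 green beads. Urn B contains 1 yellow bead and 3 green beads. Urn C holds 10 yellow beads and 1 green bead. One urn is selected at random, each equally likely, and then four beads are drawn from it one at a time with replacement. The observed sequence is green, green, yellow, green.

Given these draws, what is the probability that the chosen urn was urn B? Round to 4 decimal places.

0.9587

The likelihood of the observed sequence under each hypothesis: P(data | urn A) = (2/12)(2/12)(10/12)(2/12) = 0.003858; P(data | urn B) = (3/4)(3/4)(1/4)(3/4) = 0.10547; P(data | urn C) = (1/11)(1/11)(10/11)(1/11) = 0.00068301.
Multiplying each by its prior: 1/3 · 0.003858 = 0.001286, 1/3 · 0.10547 = 0.035156, 1/3 · 0.00068301 = 0.00022767; with total 0.03667.
By Bayes' rule, P(urn B | data) = (0.035156) / (0.03667) = 0.95872.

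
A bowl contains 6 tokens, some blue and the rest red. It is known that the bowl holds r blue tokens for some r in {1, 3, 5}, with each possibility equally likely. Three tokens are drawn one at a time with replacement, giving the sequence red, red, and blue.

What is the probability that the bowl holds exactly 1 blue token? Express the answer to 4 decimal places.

Compute the likelihood of the observed sequence for each case: P(data | r = 1) = (5/6)(5/6)(1/6) = 25/216; P(data | r = 3) = (3/6)(3/6)(3/6) = 1/8; P(data | r = 5) = (1/6)(1/6)(5/6) = 5/216.
Weighting by the prior gives 1/3 · 25/216 = 25/648, 1/3 · 1/8 = 1/24, 1/3 · 5/216 = 5/648; with total 19/216.
So P(r = 1 | data) = (25/648) / (19/216) = 25/57.

0.4386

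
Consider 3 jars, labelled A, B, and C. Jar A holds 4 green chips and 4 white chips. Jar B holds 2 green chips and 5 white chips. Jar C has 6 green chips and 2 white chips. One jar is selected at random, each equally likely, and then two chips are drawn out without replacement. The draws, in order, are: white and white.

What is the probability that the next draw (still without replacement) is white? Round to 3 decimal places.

0.492

The likelihood of the observed sequence under each hypothesis: P(data | jar A) = (4/8)(3/7) = 3/14; P(data | jar B) = (5/7)(4/6) = 10/21; P(data | jar C) = (2/8)(1/7) = 1/28.
The prior-weighted likelihoods are 1/3 · 3/14 = 1/14, 1/3 · 10/21 = 10/63, 1/3 · 1/28 = 1/84; with total 61/252.
Normalising, the posterior is P(jar A | data) = 18/61, P(jar B | data) = 40/61, P(jar C | data) = 3/61.
Averaging over the posterior, P(white next | data) = (1/3)(18/61) + (3/5)(40/61) + (0)(3/61) = 30/61.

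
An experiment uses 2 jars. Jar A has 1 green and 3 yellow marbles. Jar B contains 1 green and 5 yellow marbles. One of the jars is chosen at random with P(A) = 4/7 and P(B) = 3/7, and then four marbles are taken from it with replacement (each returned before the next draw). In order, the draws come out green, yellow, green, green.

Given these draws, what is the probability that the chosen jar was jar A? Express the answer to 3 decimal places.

Compute the likelihood of the observed sequence for each case: P(data | jar A) = (1/4)(3/4)(1/4)(1/4) = 0.011719; P(data | jar B) = (1/6)(5/6)(1/6)(1/6) = 0.003858.
Weighting by the prior gives 4/7 · 0.011719 = 0.0066964, 3/7 · 0.003858 = 0.0016534; summing to 0.0083499.
Hence P(jar A | data) = (0.0066964) / (0.0083499) = 0.80198.

0.802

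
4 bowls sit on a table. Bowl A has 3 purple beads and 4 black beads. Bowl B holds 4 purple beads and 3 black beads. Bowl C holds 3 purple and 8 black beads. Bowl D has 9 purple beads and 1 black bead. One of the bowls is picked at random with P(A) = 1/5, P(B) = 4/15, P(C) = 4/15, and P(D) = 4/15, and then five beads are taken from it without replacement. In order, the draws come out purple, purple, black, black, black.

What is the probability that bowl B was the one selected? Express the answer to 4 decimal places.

For each hypothesis, P(data | H) works out to: P(data | bowl A) = (3/7)(2/6)(4/5)(3/4)(2/3) = 0.057143; P(data | bowl B) = (4/7)(3/6)(3/5)(2/4)(1/3) = 0.028571; P(data | bowl C) = (3/11)(2/10)(8/9)(7/8)(6/7) = 0.036364; P(data | bowl D) = (9/10)(8/9)(1/8)(0/7) = 0.
The prior-weighted likelihoods are 1/5 · 0.057143 = 0.011429, 4/15 · 0.028571 = 0.007619, 4/15 · 0.036364 = 0.009697, 4/15 · 0 = 0; summing to 0.028745.
Therefore the posterior P(bowl B | data) = (0.007619) / (0.028745) = 0.26506.

0.2651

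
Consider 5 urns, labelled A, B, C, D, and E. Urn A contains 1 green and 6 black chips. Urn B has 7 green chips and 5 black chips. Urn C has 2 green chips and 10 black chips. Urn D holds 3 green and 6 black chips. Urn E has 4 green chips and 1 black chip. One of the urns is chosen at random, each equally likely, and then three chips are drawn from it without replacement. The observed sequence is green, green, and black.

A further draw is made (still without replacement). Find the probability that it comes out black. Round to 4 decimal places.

0.3262

The likelihood of the observed sequence under each hypothesis: P(data | urn A) = (1/7)(0/6) = 0; P(data | urn B) = (7/12)(6/11)(5/10) = 0.15909; P(data | urn C) = (2/12)(1/11)(10/10) = 0.015152; P(data | urn D) = (3/9)(2/8)(6/7) = 0.071429; P(data | urn E) = (4/5)(3/4)(1/3) = 0.2.
Weighting by the prior gives 1/5 · 0 = 0, 1/5 · 0.15909 = 0.031818, 1/5 · 0.015152 = 0.0030303, 1/5 · 0.071429 = 0.014286, 1/5 · 0.2 = 0.04; summing to 0.089134.
Normalising, the posterior is P(urn A | data) = 0, P(urn B | data) = 0.35697, P(urn C | data) = 0.033997, P(urn D | data) = 0.16027, P(urn E | data) = 0.44876.
So P(black next | data) = Σ P(black next | H) P(H | data) = (4/9)(0.35697) + (1)(0.033997) + (5/6)(0.16027) + (0)(0.44876) = 0.32621.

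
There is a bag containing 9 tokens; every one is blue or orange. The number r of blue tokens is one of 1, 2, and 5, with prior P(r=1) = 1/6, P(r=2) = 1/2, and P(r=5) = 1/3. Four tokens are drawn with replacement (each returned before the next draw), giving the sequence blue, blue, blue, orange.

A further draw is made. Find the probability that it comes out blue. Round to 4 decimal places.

0.5049

Under each hypothesis, the probability of the observed sequence is: P(data | r = 1) = (1/9)(1/9)(1/9)(8/9) = 0.0012193; P(data | r = 2) = (2/9)(2/9)(2/9)(7/9) = 0.0085353; P(data | r = 5) = (5/9)(5/9)(5/9)(4/9) = 0.076208.
Weighting by the prior gives 1/6 · 0.0012193 = 0.00020322, 1/2 · 0.0085353 = 0.0042676, 1/3 · 0.076208 = 0.025403; with total 0.029873.
The posterior is then P(r = 1 | data) = 0.0068027, P(r = 2 | data) = 0.14286, P(r = 5 | data) = 0.85034.
So P(blue next | data) = Σ P(blue next | H) P(H | data) = (1/9)(0.0068027) + (2/9)(0.14286) + (5/9)(0.85034) = 0.50491.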